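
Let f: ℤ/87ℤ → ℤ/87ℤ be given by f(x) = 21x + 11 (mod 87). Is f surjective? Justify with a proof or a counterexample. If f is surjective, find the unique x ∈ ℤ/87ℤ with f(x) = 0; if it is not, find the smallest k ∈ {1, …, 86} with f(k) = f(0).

29

Since gcd(21, 87) = 3, we have 21x ≡ 0 (mod 3) for all x, so f(x) ≡ 2 (mod 3).
But 0 ≢ 2 (mod 3), so 0 ∈ ℤ/87ℤ has no preimage. Therefore f is not surjective.
Since f is not surjective, we find the least positive k with f(k) = f(0): this means 21k ≡ 0 (mod 87), i.e. 87 ∣ 21k. Since gcd(21, 87) = 3, dividing through by 3 this holds exactly when 29 ∣ 7k, and as gcd(7, 29) = 1, exactly when 29 ∣ k.
The smallest positive such k is 29.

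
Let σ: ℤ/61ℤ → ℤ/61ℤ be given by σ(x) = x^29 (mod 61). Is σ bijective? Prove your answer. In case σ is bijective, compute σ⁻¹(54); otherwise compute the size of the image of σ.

35

Since 61 is prime, the nonzero elements of ℤ/61ℤ form a cyclic group of order 60.
As gcd(29, 60) = 1, raising to the 29th power is a bijection on this group: if s^29 ≡ t^29 then (st^{−1})^29 = 1, and the only element of order dividing gcd(29, 60) = 1 is 1, so s = t.
With σ(0) = 0 this makes σ injective on all of ℤ/61ℤ, hence bijective (finite equal-size domain and codomain). In particular σ is bijective.
Since σ is bijective, we find the preimage of 54. The inverse of x ↦ x^29 on (ℤ/61ℤ)^× is x ↦ x^29, because 29·29 = 841 = 14·60 + 1 ≡ 1 (mod 60) and x^{60} = 1 for x ≠ 0 (Fermat). So σ⁻¹(54) = 54^29 mod 61.
Repeated squaring mod 61: 54^1 ≡ 54, 54^2 ≡ 54² = 2916 ≡ 49, 54^4 ≡ 49² = 2401 ≡ 22, 54^8 ≡ 22² = 484 ≡ 57, 54^16 ≡ 57² = 3249 ≡ 16. Since 29 = 16 + 8 + 4 + 1, 54^29 ≡ 16·57·22·54: 16·57 = 912 ≡ 58, then 58·22 = 1276 ≡ 56, then 56·54 = 3024 ≡ 35. So 54^29 ≡ 35 (mod 61).
Hence σ⁻¹(54) = 35.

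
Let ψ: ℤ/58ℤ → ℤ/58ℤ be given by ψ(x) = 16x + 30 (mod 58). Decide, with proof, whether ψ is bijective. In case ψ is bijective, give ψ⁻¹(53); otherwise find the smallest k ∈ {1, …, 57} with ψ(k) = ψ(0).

We have gcd(16, 58) = 2 > 1. Taking a = 0 and b = 29: ψ(0) = 30 and ψ(29) = 16·29 + 30 = 494 ≡ 30 (mod 58).
So ψ(0) = ψ(29) while 0 ≠ 29, thus ψ is not injective, hence not bijective.
Since ψ is not bijective, we find the least positive k with ψ(k) = ψ(0): this means 16k ≡ 0 (mod 58), i.e. 58 ∣ 16k. Since gcd(16, 58) = 2, dividing through by 2 this holds exactly when 29 ∣ 8k, and as gcd(8, 29) = 1, exactly when 29 ∣ k.
The smallest positive such k is 29.

29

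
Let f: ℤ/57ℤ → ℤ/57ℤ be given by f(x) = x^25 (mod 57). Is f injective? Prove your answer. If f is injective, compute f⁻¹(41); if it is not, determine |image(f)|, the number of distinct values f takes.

Computing x^25 mod 57 for each x (by repeated squaring, reducing mod 57 at every step), the values f(0), f(1), …, f(56) are: 0, 1, 14, 21, 25, 35, 9, 7, 8, 42, 34, 11, 12, 10, 41, 51, 55, 5, 18, 19, 20, 33, 40, 44, 54, 28, 26, 27, 4, 53, 30, 31, 29, 3, 13, 17, 24, 37, 38, 39, 52, 2, 6, 16, 47, 45, 46, 23, 15, 49, 50, 48, 22, 32, 36, 43, 56.
Every element of ℤ/57ℤ appears exactly once in this list, so f is a bijection, and in particular injective.
Since f is injective, we read off the preimage of 41 from the same table: f(14) = 41, so f⁻¹(41) = 14.

14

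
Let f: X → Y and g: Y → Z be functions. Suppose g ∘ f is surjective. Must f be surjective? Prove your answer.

not surjective

No. Take X = {1}, Y = {1, 2}, Z = {1}, f(a) = 1 for every a ∈ X, and g(b) = 1 for every b ∈ Y.
Then g ∘ f is surjective onto {1}, but 2 ∈ Y has no preimage under f, so f is not surjective.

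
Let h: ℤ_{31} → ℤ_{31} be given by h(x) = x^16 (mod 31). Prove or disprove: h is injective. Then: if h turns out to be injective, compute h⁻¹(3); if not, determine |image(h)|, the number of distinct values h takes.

h(15): Repeated squaring mod 31: 15^1 ≡ 15, 15^2 ≡ 15² = 225 ≡ 8, 15^4 ≡ 8² = 64 ≡ 2, 15^8 ≡ 2² = 4, 15^16 ≡ 4² = 16. So 15^16 ≡ 16 (mod 31).
h(16): Repeated squaring mod 31: 16^1 ≡ 16, 16^2 ≡ 16² = 256 ≡ 8, 16^4 ≡ 8² = 64 ≡ 2, 16^8 ≡ 2² = 4, 16^16 ≡ 4² = 16. So 16^16 ≡ 16 (mod 31).
So h(15) = h(16) = 16 while 15 ≠ 16, so h is not injective.
Since h is not injective, we determine |image(h)|. Computing x^16 mod 31 for each x (by repeated squaring, reducing mod 31 at every step), the values h(0), h(1), …, h(30) are: 0, 1, 2, 28, 4, 5, 25, 7, 8, 9, 10, 20, 19, 18, 14, 16, 16, 14, 18, 19, 20, 10, 9, 8, 7, 25, 5, 4, 28, 2, 1.
The distinct values are {0, 1, 2, 4, 5, 7, 8, 9, 10, 14, 16, 18, 19, 20, 25, 28}; there are 16 of them.

16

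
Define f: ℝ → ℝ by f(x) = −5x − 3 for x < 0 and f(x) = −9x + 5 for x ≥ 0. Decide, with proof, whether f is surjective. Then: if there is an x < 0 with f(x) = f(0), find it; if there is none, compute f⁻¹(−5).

-8/5

Both pieces are strictly decreasing (slopes −5 and −9), so each is injective on its own interval.
The left piece maps (−∞, 0) onto (−3, ∞); the right piece maps [0, ∞) onto (−∞, 5].
The union (−3, ∞) ∪ (−∞, 5] covers ℝ, so f is surjective.
For the follow-up: the images overlap, so an x < 0 with f(x) = f(0) exists. f(0) = 5; solving −5x − 3 = 5 for x < 0 gives x = (5 + 3)/(−5) = −8/5.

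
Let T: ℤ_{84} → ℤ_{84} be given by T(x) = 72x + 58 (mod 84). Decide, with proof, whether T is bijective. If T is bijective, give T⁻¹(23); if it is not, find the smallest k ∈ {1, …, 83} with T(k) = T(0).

We have gcd(72, 84) = 12 > 1. Taking a = 0 and b = 7: T(0) = 58 and T(7) = 72·7 + 58 = 562 ≡ 58 (mod 84).
So T(0) = T(7) while 0 ≠ 7, hence T is not injective, hence not bijective.
Since T is not bijective, we find the least positive k with T(k) = T(0): this means 72k ≡ 0 (mod 84), i.e. 84 ∣ 72k. Since gcd(72, 84) = 12, dividing through by 12 this holds exactly when 7 ∣ 6k, and as gcd(6, 7) = 1, exactly when 7 ∣ k.
The smallest positive such k is 7.

7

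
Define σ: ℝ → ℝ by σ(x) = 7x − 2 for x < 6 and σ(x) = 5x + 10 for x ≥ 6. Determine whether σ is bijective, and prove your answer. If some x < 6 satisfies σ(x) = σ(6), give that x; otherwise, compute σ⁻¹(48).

Both pieces are strictly increasing (slopes 7 and 5), so each is injective on its own interval.
The left piece maps (−∞, 6) onto (−∞, 40); the right piece maps [6, ∞) onto [40, ∞).
Since 40 = 40, the images partition ℝ: σ is injective and surjective, hence bijective.
Because the two images are disjoint, no x < 6 has σ(x) = σ(6), so we compute σ⁻¹(48): 48 lies in [40, ∞), so solve 5x + 10 = 48: x = (48 − 10)/5 = 38/5.

38/5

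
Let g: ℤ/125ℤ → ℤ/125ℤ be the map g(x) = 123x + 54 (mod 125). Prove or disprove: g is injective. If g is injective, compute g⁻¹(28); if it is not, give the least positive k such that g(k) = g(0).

13

Suppose g(x_1) = g(x_2) in ℤ/125ℤ. Then 123x_1 + 54 ≡ 123x_2 + 54 (mod 125), so 123(x_1 − x_2) ≡ 0 (mod 125).
Since gcd(123, 125) = 1, 123 is invertible modulo 125, therefore x_1 − x_2 ≡ 0 (mod 125), i.e. x_1 = x_2.
Therefore g is injective.
We now compute 123⁻¹ mod 125 explicitly. Euclid's algorithm: 125 = 1·123 + 2, 123 = 61·2 + 1; back-substituting gives 1 = 62·123 − 61·125, so 123⁻¹ ≡ 62 (mod 125).
Since g is injective, we find g⁻¹(28): we need 123x ≡ 28 − 54 ≡ 99 (mod 125). Using 123⁻¹ = 62: x ≡ 62·99 = 6138 = 49·125 + 13, so x = 13.
Check: g(13) = 123·13 + 54 = 1653 = 13·125 + 28 ≡ 28 (mod 125).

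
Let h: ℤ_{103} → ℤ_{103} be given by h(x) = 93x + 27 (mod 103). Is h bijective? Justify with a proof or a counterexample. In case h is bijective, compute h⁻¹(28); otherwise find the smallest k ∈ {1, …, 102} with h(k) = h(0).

72

If h(a) = h(b), then 93a ≡ 93b (mod 103). Because gcd(93, 103) = 1, we may cancel 93 to get a ≡ b (mod 103).
We now compute 93⁻¹ mod 103 explicitly. Euclid's algorithm: 103 = 1·93 + 10, 93 = 9·10 + 3, 10 = 3·3 + 1; back-substituting gives 1 = 72·93 − 65·103, so 93⁻¹ ≡ 72 (mod 103).
For any y ∈ ℤ_{103}, x = 72(y − 27) mod 103 satisfies h(x) = 93·72(y − 27) + 27 ≡ y (since 93·72 ≡ 1 mod 103). So every y has a preimage.
Thus h is bijective.
Since h is bijective, we compute h⁻¹(28): solve 93x + 27 ≡ 28 (mod 103), i.e. 93x ≡ 1 (mod 103).
Multiplying by 93⁻¹ = 72 gives x ≡ 72·1 = 72 ≡ 72 (mod 103).
Check: h(72) = 93·72 + 27 = 6723 = 65·103 + 28 ≡ 28 (mod 103).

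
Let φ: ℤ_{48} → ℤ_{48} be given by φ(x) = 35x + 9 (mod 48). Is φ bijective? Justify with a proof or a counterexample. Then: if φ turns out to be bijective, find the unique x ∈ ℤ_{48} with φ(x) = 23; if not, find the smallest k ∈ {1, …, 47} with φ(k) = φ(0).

10

Recall that φ is injective if φ(a) = φ(b) implies a = b.
Suppose φ(a) = φ(b) in ℤ_{48}. Then 35a + 9 ≡ 35b + 9 (mod 48), thus 35(a − b) ≡ 0 (mod 48).
Since gcd(35, 48) = 1, 35 is invertible modulo 48, hence a − b ≡ 0 (mod 48), i.e. a = b.
We now compute 35⁻¹ mod 48 explicitly. Euclid's algorithm: 48 = 1·35 + 13, 35 = 2·13 + 9, 13 = 1·9 + 4, 9 = 2·4 + 1; back-substituting gives 1 = 11·35 − 8·48, so 35⁻¹ ≡ 11 (mod 48).
For any y ∈ ℤ_{48}, x = 11(y − 9) mod 48 satisfies φ(x) = 35·11(y − 9) + 9 ≡ y (since 35·11 ≡ 1 mod 48). So every y has a preimage.
So φ is bijective.
Since φ is bijective, we compute φ⁻¹(23): solve 35x + 9 ≡ 23 (mod 48), i.e. 35x ≡ 14 (mod 48).
Multiplying by 35⁻¹ = 11 gives x ≡ 11·14 = 154 = 3·48 + 10 ≡ 10 (mod 48).
Check: φ(10) = 35·10 + 9 = 359 = 7·48 + 23 ≡ 23 (mod 48).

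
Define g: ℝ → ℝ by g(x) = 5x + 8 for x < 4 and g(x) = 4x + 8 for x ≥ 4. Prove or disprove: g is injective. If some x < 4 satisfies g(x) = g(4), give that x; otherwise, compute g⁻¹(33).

Both pieces are strictly increasing (slopes 5 and 4), so each is injective on its own interval.
The left piece maps (−∞, 4) onto (−∞, 28); the right piece maps [4, ∞) onto [24, ∞).
These images overlap. In particular g(4) = 24 (right piece), and solving 5x + 8 = 24 on the left piece gives x = 16/5 < 4.
So g(16/5) = g(4) with 16/5 ≠ 4, and g is not injective. This x = 16/5 is the requested value below 4.

16/5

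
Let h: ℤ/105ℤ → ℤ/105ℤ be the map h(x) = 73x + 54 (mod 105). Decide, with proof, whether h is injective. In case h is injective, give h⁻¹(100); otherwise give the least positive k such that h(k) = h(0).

97

Recall: h is injective if h(x_1) = h(x_2) implies x_1 = x_2.
If h(x_1) = h(x_2), then 73x_1 ≡ 73x_2 (mod 105). Because gcd(73, 105) = 1, we may cancel 73 to get x_1 ≡ x_2 (mod 105).
Therefore h is injective.
We now compute 73⁻¹ mod 105 explicitly. Euclid's algorithm: 105 = 1·73 + 32, 73 = 2·32 + 9, 32 = 3·9 + 5, 9 = 1·5 + 4, 5 = 1·4 + 1; back-substituting gives 1 = 82·73 − 57·105, so 73⁻¹ ≡ 82 (mod 105).
Since h is injective, we find h⁻¹(100): we need 73x ≡ 100 − 54 ≡ 46 (mod 105). Using 73⁻¹ = 82: x ≡ 82·46 = 3772 = 35·105 + 97, so x = 97.
Check: h(97) = 73·97 + 54 = 7135 = 67·105 + 100 ≡ 100 (mod 105).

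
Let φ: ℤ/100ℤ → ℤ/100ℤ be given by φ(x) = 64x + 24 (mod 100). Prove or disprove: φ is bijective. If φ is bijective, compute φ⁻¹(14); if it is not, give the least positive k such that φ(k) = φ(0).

25

By definition, injectivity means: for all a, b in the domain, φ(a) = φ(b) implies a = b.
We have gcd(64, 100) = 4 > 1. Taking a = 0 and b = 25: φ(0) = 24 and φ(25) = 64·25 + 24 = 1624 ≡ 24 (mod 100).
So φ(0) = φ(25) while 0 ≠ 25, thus φ is not injective, hence not bijective.
Since φ is not bijective, we find the least positive k with φ(k) = φ(0): this means 64k ≡ 0 (mod 100), i.e. 100 ∣ 64k. Since gcd(64, 100) = 4, dividing through by 4 this holds exactly when 25 ∣ 16k, and as gcd(16, 25) = 1, exactly when 25 ∣ k.
The smallest positive such k is 25.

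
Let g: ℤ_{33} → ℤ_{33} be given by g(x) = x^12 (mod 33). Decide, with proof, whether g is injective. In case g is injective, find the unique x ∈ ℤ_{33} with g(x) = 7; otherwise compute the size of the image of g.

12

g(4): Repeated squaring mod 33: 4^1 ≡ 4, 4^2 ≡ 4² = 16, 4^4 ≡ 16² = 256 ≡ 25, 4^8 ≡ 25² = 625 ≡ 31. Since 12 = 8 + 4, 4^12 ≡ 31·25: 31·25 = 775 ≡ 16. So 4^12 ≡ 16 (mod 33).
g(7): Repeated squaring mod 33: 7^1 ≡ 7, 7^2 ≡ 7² = 49 ≡ 16, 7^4 ≡ 16² = 256 ≡ 25, 7^8 ≡ 25² = 625 ≡ 31. Since 12 = 8 + 4, 7^12 ≡ 31·25: 31·25 = 775 ≡ 16. So 7^12 ≡ 16 (mod 33).
So g(4) = g(7) = 16 while 4 ≠ 7, therefore g is not injective.
Since g is not injective, we determine |image(g)|. Computing x^12 mod 33 for each x (by repeated squaring, reducing mod 33 at every step), the values g(0), g(1), …, g(32) are: 0, 1, 4, 9, 16, 25, 3, 16, 31, 15, 1, 22, 12, 4, 31, 27, 25, 25, 27, 31, 4, 12, 22, 1, 15, 31, 16, 3, 25, 16, 9, 4, 1.
The distinct values are {0, 1, 3, 4, 9, 12, 15, 16, 22, 25, 27, 31}; there are 12 of them.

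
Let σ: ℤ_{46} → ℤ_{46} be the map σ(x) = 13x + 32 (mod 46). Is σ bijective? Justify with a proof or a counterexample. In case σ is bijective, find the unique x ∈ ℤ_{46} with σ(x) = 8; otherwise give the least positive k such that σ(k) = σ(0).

If σ(s) = σ(t), then 13s ≡ 13t (mod 46). Because gcd(13, 46) = 1, we may cancel 13 to get s ≡ t (mod 46).
We now compute 13⁻¹ mod 46 explicitly. Euclid's algorithm: 46 = 3·13 + 7, 13 = 1·7 + 6, 7 = 1·6 + 1; back-substituting gives 1 = 39·13 − 11·46, so 13⁻¹ ≡ 39 (mod 46).
For any y ∈ ℤ_{46}, x = 39(y − 32) mod 46 satisfies σ(x) = 13·39(y − 32) + 32 ≡ y (since 13·39 ≡ 1 mod 46). So every y has a preimage.
Hence σ is bijective.
Since σ is bijective, we find σ⁻¹(8): we need 13x ≡ 8 − 32 ≡ 22 (mod 46). Using 13⁻¹ = 39: x ≡ 39·22 = 858 = 18·46 + 30, so x = 30.
Check: σ(30) = 13·30 + 32 = 422 = 9·46 + 8 ≡ 8 (mod 46).

30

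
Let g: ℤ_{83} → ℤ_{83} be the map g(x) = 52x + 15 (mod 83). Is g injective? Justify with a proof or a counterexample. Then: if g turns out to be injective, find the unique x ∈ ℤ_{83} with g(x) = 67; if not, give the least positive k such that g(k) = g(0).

1

Recall: g is injective if g(x_1) = g(x_2) implies x_1 = x_2.
Suppose g(x_1) = g(x_2) in ℤ_{83}. Then 52x_1 + 15 ≡ 52x_2 + 15 (mod 83), hence 52(x_1 − x_2) ≡ 0 (mod 83).
Since gcd(52, 83) = 1, 52 is invertible modulo 83, thus x_1 − x_2 ≡ 0 (mod 83), i.e. x_1 = x_2.
Therefore g is injective.
We now compute 52⁻¹ mod 83 explicitly. Euclid's algorithm: 83 = 1·52 + 31, 52 = 1·31 + 21, 31 = 1·21 + 10, 21 = 2·10 + 1; back-substituting gives 1 = 8·52 − 5·83, so 52⁻¹ ≡ 8 (mod 83).
Since g is injective, we find g⁻¹(67): we need 52x ≡ 67 − 15 ≡ 52 (mod 83). Using 52⁻¹ = 8: x ≡ 8·52 = 416 = 5·83 + 1, so x = 1.
Check: g(1) = 52·1 + 15 = 67 ≡ 67 (mod 83).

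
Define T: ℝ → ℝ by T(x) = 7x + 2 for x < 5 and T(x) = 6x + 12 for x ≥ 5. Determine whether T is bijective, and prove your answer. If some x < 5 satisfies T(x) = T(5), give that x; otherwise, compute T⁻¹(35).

Both pieces are strictly increasing (slopes 7 and 6), so each is injective on its own interval.
The left piece maps (−∞, 5) onto (−∞, 37); the right piece maps [5, ∞) onto [42, ∞).
The images leave a gap (37 has no preimage), so T is not surjective, hence not bijective.
Because the two images are disjoint, no x < 5 has T(x) = T(5), so we compute T⁻¹(35): 35 lies in (−∞, 37), so solve 7x + 2 = 35: x = (35 − 2)/7 = 33/7.

33/7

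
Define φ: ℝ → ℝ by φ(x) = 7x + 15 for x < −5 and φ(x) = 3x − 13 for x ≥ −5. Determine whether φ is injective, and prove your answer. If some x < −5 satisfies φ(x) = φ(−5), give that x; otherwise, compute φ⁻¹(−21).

Both pieces are strictly increasing (slopes 7 and 3), so each is injective on its own interval.
The left piece maps (−∞, −5) onto (−∞, −20); the right piece maps [−5, ∞) onto [−28, ∞).
These images overlap. In particular φ(−5) = −28 (right piece), and solving 7x + 15 = −28 on the left piece gives x = −43/7 < −5.
So φ(−43/7) = φ(−5) with −43/7 ≠ −5, and φ is not injective. This x = −43/7 is the requested value below −5.

-43/7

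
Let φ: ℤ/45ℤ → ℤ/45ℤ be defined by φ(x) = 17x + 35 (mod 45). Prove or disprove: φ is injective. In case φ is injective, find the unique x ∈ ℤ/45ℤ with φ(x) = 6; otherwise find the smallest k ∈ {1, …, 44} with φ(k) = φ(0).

Recall: injectivity means: for all x_1, x_2 in the domain, φ(x_1) = φ(x_2) implies x_1 = x_2.
Suppose φ(x_1) = φ(x_2) in ℤ/45ℤ. Then 17x_1 + 35 ≡ 17x_2 + 35 (mod 45), so 17(x_1 − x_2) ≡ 0 (mod 45).
Since gcd(17, 45) = 1, 17 is invertible modulo 45, therefore x_1 − x_2 ≡ 0 (mod 45), i.e. x_1 = x_2.
Thus φ is injective.
We now compute 17⁻¹ mod 45 explicitly. Euclid's algorithm: 45 = 2·17 + 11, 17 = 1·11 + 6, 11 = 1·6 + 5, 6 = 1·5 + 1; back-substituting gives 1 = 8·17 − 3·45, so 17⁻¹ ≡ 8 (mod 45).
Since φ is injective, we find φ⁻¹(6): we need 17x ≡ 6 − 35 ≡ 16 (mod 45). Using 17⁻¹ = 8: x ≡ 8·16 = 128 = 2·45 + 38, so x = 38.
Check: φ(38) = 17·38 + 35 = 681 = 15·45 + 6 ≡ 6 (mod 45).

38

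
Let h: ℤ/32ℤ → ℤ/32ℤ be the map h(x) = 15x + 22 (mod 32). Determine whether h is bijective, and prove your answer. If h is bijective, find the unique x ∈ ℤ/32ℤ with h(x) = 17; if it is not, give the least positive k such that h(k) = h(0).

By definition, h is injective if h(a) = h(b) implies a = b.
If h(a) = h(b), then 15a ≡ 15b (mod 32). Because gcd(15, 32) = 1, we may cancel 15 to get a ≡ b (mod 32).
We now compute 15⁻¹ mod 32 explicitly. Euclid's algorithm: 32 = 2·15 + 2, 15 = 7·2 + 1; back-substituting gives 1 = 15·15 − 7·32, so 15⁻¹ ≡ 15 (mod 32).
Then y ↦ 15(y − 22) is a two-sided inverse to h, so every y ∈ ℤ/32ℤ has a preimage.
Thus h is bijective.
Since h is bijective, we find h⁻¹(17): we need 15x ≡ 17 − 22 ≡ 27 (mod 32). Using 15⁻¹ = 15: x ≡ 15·27 = 405 = 12·32 + 21, so x = 21.
Check: h(21) = 15·21 + 22 = 337 = 10·32 + 17 ≡ 17 (mod 32).

21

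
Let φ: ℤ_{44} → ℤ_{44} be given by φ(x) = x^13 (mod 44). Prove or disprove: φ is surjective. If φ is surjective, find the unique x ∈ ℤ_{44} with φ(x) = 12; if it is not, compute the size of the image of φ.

33

φ(0) = 0^13 = 0.
φ(22): Repeated squaring mod 44: 22^1 ≡ 22, 22^2 ≡ 22² = 484 ≡ 0, 22^4 ≡ 0² = 0, 22^8 ≡ 0² = 0. Since 13 = 8 + 4 + 1, 22^13 ≡ 0·0·22: 0·0 = 0, then 0·22 = 0. So 22^13 ≡ 0 (mod 44).
So φ(0) = φ(22) = 0 while 0 ≠ 22, thus φ is not injective.
A non-injective map from the 44-element set ℤ_{44} to itself takes at most 43 distinct values, so it cannot be surjective. Thus φ is not surjective.
Since φ is not surjective, we determine |image(φ)|. Computing x^13 mod 44 for each x (by repeated squaring, reducing mod 44 at every step), the values φ(0), φ(1), …, φ(43) are: 0, 1, 8, 27, 20, 37, 40, 35, 28, 25, 32, 11, 12, 41, 16, 31, 4, 29, 24, 39, 36, 21, 0, 23, 8, 5, 20, 15, 40, 13, 28, 3, 32, 33, 12, 19, 16, 9, 4, 7, 24, 17, 36, 43.
The distinct values are {0, 1, 3, 4, 5, 7, 8, 9, 11, 12, 13, 15, 16, 17, 19, 20, 21, 23, 24, 25, 27, 28, 29, 31, 32, 33, 35, 36, 37, 39, 40, 41, 43}; there are 33 of them.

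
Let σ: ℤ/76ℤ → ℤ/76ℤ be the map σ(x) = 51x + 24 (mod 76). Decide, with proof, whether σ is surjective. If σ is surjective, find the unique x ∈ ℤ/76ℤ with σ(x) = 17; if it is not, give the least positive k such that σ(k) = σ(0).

Since gcd(51, 76) = 1, 51 is invertible modulo 76. Euclid's algorithm: 76 = 1·51 + 25, 51 = 2·25 + 1; back-substituting gives 1 = 3·51 − 2·76, so 51⁻¹ ≡ 3 (mod 76).
For any y ∈ ℤ/76ℤ, x = 3(y − 24) mod 76 satisfies σ(x) = 51·3(y − 24) + 24 ≡ y (since 51·3 ≡ 1 mod 76). So every y has a preimage.
Therefore σ is surjective.
Since σ is surjective, we find σ⁻¹(17): we need 51x ≡ 17 − 24 ≡ 69 (mod 76). Using 51⁻¹ = 3: x ≡ 3·69 = 207 = 2·76 + 55, so x = 55.
Check: σ(55) = 51·55 + 24 = 2829 = 37·76 + 17 ≡ 17 (mod 76).

55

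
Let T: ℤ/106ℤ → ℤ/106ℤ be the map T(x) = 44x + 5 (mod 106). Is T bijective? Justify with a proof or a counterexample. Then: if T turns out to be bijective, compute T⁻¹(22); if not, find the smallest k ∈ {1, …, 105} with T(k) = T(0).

By definition, injectivity means: for all u, v in the domain, T(u) = T(v) implies u = v.
We have gcd(44, 106) = 2 > 1. Taking u = 0 and v = 53: T(0) = 5 and T(53) = 44·53 + 5 = 2337 ≡ 5 (mod 106).
So T(0) = T(53) while 0 ≠ 53, hence T is not injective, hence not bijective.
Since T is not bijective, we find the least positive k with T(k) = T(0): this means 44k ≡ 0 (mod 106), i.e. 106 ∣ 44k. Since gcd(44, 106) = 2, dividing through by 2 this holds exactly when 53 ∣ 22k, and as gcd(22, 53) = 1, exactly when 53 ∣ k.
The smallest positive such k is 53.

53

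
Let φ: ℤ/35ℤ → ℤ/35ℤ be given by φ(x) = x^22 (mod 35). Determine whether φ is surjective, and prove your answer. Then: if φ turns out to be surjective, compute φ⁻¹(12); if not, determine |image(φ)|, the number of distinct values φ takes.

φ(1) = 1^22 = 1.
φ(6): Repeated squaring mod 35: 6^1 ≡ 6, 6^2 ≡ 6² = 36 ≡ 1, 6^4 ≡ 1² = 1, 6^8 ≡ 1² = 1, 6^16 ≡ 1² = 1. Since 22 = 16 + 4 + 2, 6^22 ≡ 1·1·1: 1·1 = 1, then 1·1 = 1. So 6^22 ≡ 1 (mod 35).
So φ(1) = φ(6) = 1 while 1 ≠ 6, so φ is not injective.
A non-injective map from the 35-element set ℤ/35ℤ to itself takes at most 34 distinct values, so it cannot be surjective. Thus φ is not surjective.
Since φ is not surjective, we determine |image(φ)|. Computing x^22 mod 35 for each x (by repeated squaring, reducing mod 35 at every step), the values φ(0), φ(1), …, φ(34) are: 0, 1, 9, 4, 11, 30, 1, 14, 29, 16, 25, 11, 9, 29, 21, 15, 16, 4, 4, 16, 15, 21, 29, 9, 11, 25, 16, 29, 14, 1, 30, 11, 4, 9, 1.
The distinct values are {0, 1, 4, 9, 11, 14, 15, 16, 21, 25, 29, 30}; there are 12 of them.

12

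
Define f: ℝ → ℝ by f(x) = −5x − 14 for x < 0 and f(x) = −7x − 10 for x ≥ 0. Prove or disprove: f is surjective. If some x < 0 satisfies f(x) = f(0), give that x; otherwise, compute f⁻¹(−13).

Both pieces are strictly decreasing (slopes −5 and −7), so each is injective on its own interval.
The left piece maps (−∞, 0) onto (−14, ∞); the right piece maps [0, ∞) onto (−∞, −10].
The union (−14, ∞) ∪ (−∞, −10] covers ℝ, so f is surjective.
For the follow-up: the images overlap, so an x < 0 with f(x) = f(0) exists. f(0) = −10; solving −5x − 14 = −10 for x < 0 gives x = (−10 + 14)/(−5) = −4/5.

-4/5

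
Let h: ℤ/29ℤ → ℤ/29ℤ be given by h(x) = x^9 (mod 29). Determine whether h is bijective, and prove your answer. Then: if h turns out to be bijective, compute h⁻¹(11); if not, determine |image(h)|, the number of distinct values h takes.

19

Since 29 is prime, the nonzero elements of ℤ/29ℤ form a cyclic group of order 28.
As gcd(9, 28) = 1, raising to the 9th power is a bijection on this group: if a^9 ≡ b^9 then (ab^{−1})^9 = 1, and the only element of order dividing gcd(9, 28) = 1 is 1, so a = b.
With h(0) = 0 this makes h injective on all of ℤ/29ℤ, hence bijective (finite equal-size domain and codomain). In particular h is bijective.
Since h is bijective, we find the preimage of 11. The inverse of x ↦ x^9 on (ℤ/29ℤ)^× is x ↦ x^25, because 9·25 = 225 = 8·28 + 1 ≡ 1 (mod 28) and x^{28} = 1 for x ≠ 0 (Fermat). So h⁻¹(11) = 11^25 mod 29.
Repeated squaring mod 29: 11^1 ≡ 11, 11^2 ≡ 11² = 121 ≡ 5, 11^4 ≡ 5² = 25, 11^8 ≡ 25² = 625 ≡ 16, 11^16 ≡ 16² = 256 ≡ 24. Since 25 = 16 + 8 + 1, 11^25 ≡ 24·16·11: 24·16 = 384 ≡ 7, then 7·11 = 77 ≡ 19. So 11^25 ≡ 19 (mod 29).
Hence h⁻¹(11) = 19.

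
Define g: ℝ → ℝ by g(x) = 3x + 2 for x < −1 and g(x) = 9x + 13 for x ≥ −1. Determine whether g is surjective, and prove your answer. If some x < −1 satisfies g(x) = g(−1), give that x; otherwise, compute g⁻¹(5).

-8/9

Both pieces are strictly increasing (slopes 3 and 9), so each is injective on its own interval.
The left piece maps (−∞, −1) onto (−∞, −1); the right piece maps [−1, ∞) onto [4, ∞).
The union (−∞, −1) ∪ [4, ∞) omits the interval between −1 and 4; in particular −1 has no preimage. So g is not surjective.
Because the two images are disjoint, no x < −1 has g(x) = g(−1), so we compute g⁻¹(5): 5 lies in [4, ∞), so solve 9x + 13 = 5: x = (5 − 13)/9 = −8/9.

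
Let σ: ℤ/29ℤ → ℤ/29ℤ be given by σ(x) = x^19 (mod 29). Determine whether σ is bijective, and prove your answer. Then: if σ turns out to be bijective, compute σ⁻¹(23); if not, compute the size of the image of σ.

Since 29 is prime, the nonzero elements of ℤ/29ℤ form a cyclic group of order 28.
As gcd(19, 28) = 1, raising to the 19th power is a bijection on this group: if a^19 ≡ b^19 then (ab^{−1})^19 = 1, and the only element of order dividing gcd(19, 28) = 1 is 1, so a = b.
With σ(0) = 0 this makes σ injective on all of ℤ/29ℤ, hence bijective (finite equal-size domain and codomain). In particular σ is bijective.
Since σ is bijective, we find the preimage of 23. The inverse of x ↦ x^19 on (ℤ/29ℤ)^× is x ↦ x^3, because 19·3 = 57 = 2·28 + 1 ≡ 1 (mod 28) and x^{28} = 1 for x ≠ 0 (Fermat). So σ⁻¹(23) = 23^3 mod 29.
Repeated squaring mod 29: 23^1 ≡ 23, 23^2 ≡ 23² = 529 ≡ 7. Since 3 = 2 + 1, 23^3 ≡ 7·23: 7·23 = 161 ≡ 16. So 23^3 ≡ 16 (mod 29).
Hence σ⁻¹(23) = 16.

16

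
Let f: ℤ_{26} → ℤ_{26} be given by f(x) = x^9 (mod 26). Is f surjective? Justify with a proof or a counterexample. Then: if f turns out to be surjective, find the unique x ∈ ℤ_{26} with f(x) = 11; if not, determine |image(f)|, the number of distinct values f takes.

10

f(1) = 1^9 = 1.
f(3): Repeated squaring mod 26: 3^1 ≡ 3, 3^2 ≡ 3² = 9, 3^4 ≡ 9² = 81 ≡ 3, 3^8 ≡ 3² = 9. Since 9 = 8 + 1, 3^9 ≡ 9·3: 9·3 = 27 ≡ 1. So 3^9 ≡ 1 (mod 26).
So f(1) = f(3) = 1 while 1 ≠ 3, thus f is not injective.
A non-injective map from the 26-element set ℤ_{26} to itself takes at most 25 distinct values, so it cannot be surjective. Therefore f is not surjective.
Since f is not surjective, we determine |image(f)|. Computing x^9 mod 26 for each x (by repeated squaring, reducing mod 26 at every step), the values f(0), f(1), …, f(25) are: 0, 1, 18, 1, 12, 5, 18, 21, 8, 1, 12, 21, 12, 13, 14, 5, 14, 25, 18, 5, 8, 21, 14, 25, 8, 25.
The distinct values are {0, 1, 5, 8, 12, 13, 14, 18, 21, 25}; there are 10 of them.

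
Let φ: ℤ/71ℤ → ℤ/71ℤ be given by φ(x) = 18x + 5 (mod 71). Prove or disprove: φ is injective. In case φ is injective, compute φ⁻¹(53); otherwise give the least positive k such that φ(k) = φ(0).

By definition, injectivity means: for all s, t in the domain, φ(s) = φ(t) implies s = t.
If φ(s) = φ(t), then 18s ≡ 18t (mod 71). Because gcd(18, 71) = 1, we may cancel 18 to get s ≡ t (mod 71).
Thus φ is injective.
We now compute 18⁻¹ mod 71 explicitly. Euclid's algorithm: 71 = 3·18 + 17, 18 = 1·17 + 1; back-substituting gives 1 = 4·18 − 1·71, so 18⁻¹ ≡ 4 (mod 71).
Since φ is injective, we find φ⁻¹(53): we need 18x ≡ 53 − 5 ≡ 48 (mod 71). Using 18⁻¹ = 4: x ≡ 4·48 = 192 = 2·71 + 50, so x = 50.
Check: φ(50) = 18·50 + 5 = 905 = 12·71 + 53 ≡ 53 (mod 71).

50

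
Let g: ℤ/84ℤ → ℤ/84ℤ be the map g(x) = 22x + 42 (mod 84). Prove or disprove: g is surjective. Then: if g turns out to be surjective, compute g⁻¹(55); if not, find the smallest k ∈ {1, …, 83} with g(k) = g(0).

Since gcd(22, 84) = 2, we have 22x ≡ 0 (mod 2) for all x, so g(x) ≡ 0 (mod 2).
But 1 ≢ 0 (mod 2), so 1 ∈ ℤ/84ℤ has no preimage. Thus g is not surjective.
Since g is not surjective, we find the least positive k with g(k) = g(0): this means 22k ≡ 0 (mod 84), i.e. 84 ∣ 22k. Since gcd(22, 84) = 2, dividing through by 2 this holds exactly when 42 ∣ 11k, and as gcd(11, 42) = 1, exactly when 42 ∣ k.
The smallest positive such k is 42.

42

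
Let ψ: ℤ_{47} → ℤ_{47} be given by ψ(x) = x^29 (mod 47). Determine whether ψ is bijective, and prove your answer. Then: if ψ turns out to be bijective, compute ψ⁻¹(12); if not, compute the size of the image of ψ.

9

Since 47 is prime, the nonzero elements of ℤ_{47} form a cyclic group of order 46.
As gcd(29, 46) = 1, raising to the 29th power is a bijection on this group: if x_1^29 ≡ x_2^29 then (x_1x_2^{−1})^29 = 1, and the only element of order dividing gcd(29, 46) = 1 is 1, so x_1 = x_2.
With ψ(0) = 0 this makes ψ injective on all of ℤ_{47}, hence bijective (finite equal-size domain and codomain). In particular ψ is bijective.
Since ψ is bijective, we find the preimage of 12. The inverse of x ↦ x^29 on (ℤ_{47})^× is x ↦ x^27, because 29·27 = 783 = 17·46 + 1 ≡ 1 (mod 46) and x^{46} = 1 for x ≠ 0 (Fermat). So ψ⁻¹(12) = 12^27 mod 47.
Repeated squaring mod 47: 12^1 ≡ 12, 12^2 ≡ 12² = 144 ≡ 3, 12^4 ≡ 3² = 9, 12^8 ≡ 9² = 81 ≡ 34, 12^16 ≡ 34² = 1156 ≡ 28. Since 27 = 16 + 8 + 2 + 1, 12^27 ≡ 28·34·3·12: 28·34 = 952 ≡ 12, then 12·3 = 36, then 36·12 = 432 ≡ 9. So 12^27 ≡ 9 (mod 47).
Hence ψ⁻¹(12) = 9.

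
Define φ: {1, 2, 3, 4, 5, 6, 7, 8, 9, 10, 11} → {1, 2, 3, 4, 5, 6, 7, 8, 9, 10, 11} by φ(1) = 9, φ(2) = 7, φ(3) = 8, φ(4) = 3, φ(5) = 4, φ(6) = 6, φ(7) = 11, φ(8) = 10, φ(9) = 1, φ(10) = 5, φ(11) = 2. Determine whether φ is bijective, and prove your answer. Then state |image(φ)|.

11

The values 9, 7, 8, 3, 4, 6, 11, 10, 1, 5, 2 are a permutation of {1, 2, 3, 4, 5, 6, 7, 8, 9, 10, 11}: each element appears exactly once.
So φ is injective and surjective, hence bijective.
The image of φ is {1, 2, 3, 4, 5, 6, 7, 8, 9, 10, 11}, which has 11 elements.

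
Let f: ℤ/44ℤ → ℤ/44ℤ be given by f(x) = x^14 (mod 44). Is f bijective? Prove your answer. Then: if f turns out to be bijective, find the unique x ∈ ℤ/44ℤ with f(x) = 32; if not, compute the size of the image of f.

12

f(10): Repeated squaring mod 44: 10^1 ≡ 10, 10^2 ≡ 10² = 100 ≡ 12, 10^4 ≡ 12² = 144 ≡ 12, 10^8 ≡ 12² = 144 ≡ 12. Since 14 = 8 + 4 + 2, 10^14 ≡ 12·12·12: 12·12 = 144 ≡ 12, then 12·12 = 144 ≡ 12. So 10^14 ≡ 12 (mod 44).
f(12): Repeated squaring mod 44: 12^1 ≡ 12, 12^2 ≡ 12² = 144 ≡ 12, 12^4 ≡ 12² = 144 ≡ 12, 12^8 ≡ 12² = 144 ≡ 12. Since 14 = 8 + 4 + 2, 12^14 ≡ 12·12·12: 12·12 = 144 ≡ 12, then 12·12 = 144 ≡ 12. So 12^14 ≡ 12 (mod 44).
So f(10) = f(12) = 12 while 10 ≠ 12, so f is not injective, hence not bijective.
Since f is not bijective, we determine |image(f)|. Computing x^14 mod 44 for each x (by repeated squaring, reducing mod 44 at every step), the values f(0), f(1), …, f(43) are: 0, 1, 16, 37, 36, 9, 20, 25, 4, 5, 12, 33, 12, 5, 4, 25, 20, 9, 36, 37, 16, 1, 0, 1, 16, 37, 36, 9, 20, 25, 4, 5, 12, 33, 12, 5, 4, 25, 20, 9, 36, 37, 16, 1.
The distinct values are {0, 1, 4, 5, 9, 12, 16, 20, 25, 33, 36, 37}; there are 12 of them.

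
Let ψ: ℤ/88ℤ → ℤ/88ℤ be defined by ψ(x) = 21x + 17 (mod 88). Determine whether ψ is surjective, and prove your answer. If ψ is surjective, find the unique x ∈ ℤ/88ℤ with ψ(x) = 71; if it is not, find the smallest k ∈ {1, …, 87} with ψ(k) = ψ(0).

78

Since gcd(21, 88) = 1, 21 is invertible modulo 88. Euclid's algorithm: 88 = 4·21 + 4, 21 = 5·4 + 1; back-substituting gives 1 = 21·21 − 5·88, so 21⁻¹ ≡ 21 (mod 88).
Then y ↦ 21(y − 17) is a two-sided inverse to ψ, so every y ∈ ℤ/88ℤ has a preimage.
So ψ is surjective.
Since ψ is surjective, we compute ψ⁻¹(71): solve 21x + 17 ≡ 71 (mod 88), i.e. 21x ≡ 54 (mod 88).
Multiplying by 21⁻¹ = 21 gives x ≡ 21·54 = 1134 = 12·88 + 78 ≡ 78 (mod 88).
Check: ψ(78) = 21·78 + 17 = 1655 = 18·88 + 71 ≡ 71 (mod 88).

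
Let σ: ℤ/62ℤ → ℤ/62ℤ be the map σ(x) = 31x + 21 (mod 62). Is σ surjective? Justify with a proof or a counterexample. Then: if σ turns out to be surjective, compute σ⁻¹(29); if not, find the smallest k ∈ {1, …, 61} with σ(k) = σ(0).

By definition, σ is surjective if every y in the codomain equals σ(x) for some x in the domain.
Since gcd(31, 62) = 31, we have 31x ≡ 0 (mod 31) for all x, so σ(x) ≡ 21 (mod 31).
But 0 ≢ 21 (mod 31), so 0 ∈ ℤ/62ℤ has no preimage. Therefore σ is not surjective.
Since σ is not surjective, we find the least positive k with σ(k) = σ(0): this means 31k ≡ 0 (mod 62), i.e. 62 ∣ 31k. Since gcd(31, 62) = 31, dividing through by 31 this holds exactly when 2 ∣ k.
The smallest positive such k is 2.

2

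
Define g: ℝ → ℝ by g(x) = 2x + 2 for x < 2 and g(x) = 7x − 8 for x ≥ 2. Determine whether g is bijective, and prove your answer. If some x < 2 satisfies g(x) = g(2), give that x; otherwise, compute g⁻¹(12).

Both pieces are strictly increasing (slopes 2 and 7), so each is injective on its own interval.
The left piece maps (−∞, 2) onto (−∞, 6); the right piece maps [2, ∞) onto [6, ∞).
Since 6 = 6, the images partition ℝ: g is injective and surjective, hence bijective.
Because the two images are disjoint, no x < 2 has g(x) = g(2), so we compute g⁻¹(12): 12 lies in [6, ∞), so solve 7x − 8 = 12: x = (12 + 8)/7 = 20/7.

20/7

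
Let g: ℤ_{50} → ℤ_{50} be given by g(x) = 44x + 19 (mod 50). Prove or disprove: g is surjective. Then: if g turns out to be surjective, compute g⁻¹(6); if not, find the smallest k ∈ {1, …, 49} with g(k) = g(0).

25

Since gcd(44, 50) = 2, we have 44x ≡ 0 (mod 2) for all x, so g(x) ≡ 1 (mod 2).
But 0 ≢ 1 (mod 2), so 0 ∈ ℤ_{50} has no preimage. Therefore g is not surjective.
Since g is not surjective, we find the least positive k with g(k) = g(0): this means 44k ≡ 0 (mod 50), i.e. 50 ∣ 44k. Since gcd(44, 50) = 2, dividing through by 2 this holds exactly when 25 ∣ 22k, and as gcd(22, 25) = 1, exactly when 25 ∣ k.
The smallest positive such k is 25.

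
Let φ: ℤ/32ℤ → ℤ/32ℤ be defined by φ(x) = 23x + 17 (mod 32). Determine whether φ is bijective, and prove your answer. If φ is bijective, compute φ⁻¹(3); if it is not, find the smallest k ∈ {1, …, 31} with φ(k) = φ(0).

30

Suppose φ(u) = φ(v) in ℤ/32ℤ. Then 23u + 17 ≡ 23v + 17 (mod 32), therefore 23(u − v) ≡ 0 (mod 32).
Since gcd(23, 32) = 1, 23 is invertible modulo 32, therefore u − v ≡ 0 (mod 32), i.e. u = v.
We now compute 23⁻¹ mod 32 explicitly. Euclid's algorithm: 32 = 1·23 + 9, 23 = 2·9 + 5, 9 = 1·5 + 4, 5 = 1·4 + 1; back-substituting gives 1 = 7·23 − 5·32, so 23⁻¹ ≡ 7 (mod 32).
For any y ∈ ℤ/32ℤ, x = 7(y − 17) mod 32 satisfies φ(x) = 23·7(y − 17) + 17 ≡ y (since 23·7 ≡ 1 mod 32). So every y has a preimage.
Therefore φ is bijective.
Since φ is bijective, we compute φ⁻¹(3): solve 23x + 17 ≡ 3 (mod 32), i.e. 23x ≡ 18 (mod 32).
Multiplying by 23⁻¹ = 7 gives x ≡ 7·18 = 126 = 3·32 + 30 ≡ 30 (mod 32).
Check: φ(30) = 23·30 + 17 = 707 = 22·32 + 3 ≡ 3 (mod 32).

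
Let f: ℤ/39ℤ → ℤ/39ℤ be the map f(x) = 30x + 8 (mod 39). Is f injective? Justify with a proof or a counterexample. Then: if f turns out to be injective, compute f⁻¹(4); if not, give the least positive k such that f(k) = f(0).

We have gcd(30, 39) = 3 > 1. Taking s = 0 and t = 13: f(0) = 8 and f(13) = 30·13 + 8 = 398 ≡ 8 (mod 39).
So f(0) = f(13) while 0 ≠ 13, hence f is not injective.
Since f is not injective, we find the least positive k with f(k) = f(0): this means 30k ≡ 0 (mod 39), i.e. 39 ∣ 30k. Since gcd(30, 39) = 3, dividing through by 3 this holds exactly when 13 ∣ 10k, and as gcd(10, 13) = 1, exactly when 13 ∣ k.
The smallest positive such k is 13.

13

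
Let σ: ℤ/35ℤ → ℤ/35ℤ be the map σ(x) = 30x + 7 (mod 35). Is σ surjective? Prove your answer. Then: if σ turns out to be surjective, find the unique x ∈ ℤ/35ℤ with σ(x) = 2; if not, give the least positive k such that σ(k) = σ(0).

Recall: surjectivity means every element of the codomain has a preimage under σ.
Since gcd(30, 35) = 5, we have 30x ≡ 0 (mod 5) for all x, so σ(x) ≡ 2 (mod 5).
But 0 ≢ 2 (mod 5), so 0 ∈ ℤ/35ℤ has no preimage. Therefore σ is not surjective.
Since σ is not surjective, we find the least positive k with σ(k) = σ(0): this means 30k ≡ 0 (mod 35), i.e. 35 ∣ 30k. Since gcd(30, 35) = 5, dividing through by 5 this holds exactly when 7 ∣ 6k, and as gcd(6, 7) = 1, exactly when 7 ∣ k.
The smallest positive such k is 7.

7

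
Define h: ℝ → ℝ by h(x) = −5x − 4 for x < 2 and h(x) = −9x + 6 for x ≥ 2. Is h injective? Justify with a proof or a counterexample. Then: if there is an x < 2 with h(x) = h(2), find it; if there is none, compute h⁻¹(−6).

Both pieces are strictly decreasing (slopes −5 and −9), so each is injective on its own interval.
The left piece maps (−∞, 2) onto (−14, ∞); the right piece maps [2, ∞) onto (−∞, −12].
These images overlap. In particular h(2) = −12 (right piece), and solving −5x − 4 = −12 on the left piece gives x = 8/5 < 2.
So h(8/5) = h(2) with 8/5 ≠ 2, and h is not injective. This x = 8/5 is the requested value below 2.

8/5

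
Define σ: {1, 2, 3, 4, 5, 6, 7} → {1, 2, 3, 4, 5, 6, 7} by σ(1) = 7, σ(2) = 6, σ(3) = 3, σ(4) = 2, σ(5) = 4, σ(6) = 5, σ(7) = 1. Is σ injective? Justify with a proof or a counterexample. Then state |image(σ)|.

The values σ(1), …, σ(7) are 7, 6, 3, 2, 4, 5, 1 — all distinct.
So σ(u) = σ(v) only when u = v, and σ is injective.
The image of σ is {1, 2, 3, 4, 5, 6, 7}, which has 7 elements.

7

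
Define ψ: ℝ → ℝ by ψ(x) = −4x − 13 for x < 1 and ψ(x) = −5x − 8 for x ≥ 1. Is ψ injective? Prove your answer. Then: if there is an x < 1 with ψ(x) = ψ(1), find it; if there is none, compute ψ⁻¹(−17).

0

Both pieces are strictly decreasing (slopes −4 and −5), so each is injective on its own interval.
The left piece maps (−∞, 1) onto (−17, ∞); the right piece maps [1, ∞) onto (−∞, −13].
These images overlap. In particular ψ(1) = −13 (right piece), and solving −4x − 13 = −13 on the left piece gives x = 0 < 1.
So ψ(0) = ψ(1) with 0 ≠ 1, and ψ is not injective. This x = 0 is the requested value below 1.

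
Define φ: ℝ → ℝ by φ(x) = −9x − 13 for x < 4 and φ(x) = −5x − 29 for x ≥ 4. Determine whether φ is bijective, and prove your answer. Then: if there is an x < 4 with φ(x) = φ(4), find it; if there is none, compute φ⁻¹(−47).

Both pieces are strictly decreasing (slopes −9 and −5), so each is injective on its own interval.
The left piece maps (−∞, 4) onto (−49, ∞); the right piece maps [4, ∞) onto (−∞, −49].
Since −49 = −49, the images partition ℝ: φ is injective and surjective, hence bijective.
Because the two images are disjoint, no x < 4 has φ(x) = φ(4), so we compute φ⁻¹(−47): −47 lies in (−49, ∞), so solve −9x − 13 = −47: x = (−47 + 13)/(−9) = 34/9.

34/9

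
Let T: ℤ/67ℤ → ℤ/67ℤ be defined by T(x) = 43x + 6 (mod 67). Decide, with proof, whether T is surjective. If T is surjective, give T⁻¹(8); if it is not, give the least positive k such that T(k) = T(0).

Since gcd(43, 67) = 1, 43 is invertible modulo 67. Euclid's algorithm: 67 = 1·43 + 24, 43 = 1·24 + 19, 24 = 1·19 + 5, 19 = 3·5 + 4, 5 = 1·4 + 1; back-substituting gives 1 = 53·43 − 34·67, so 43⁻¹ ≡ 53 (mod 67).
Then y ↦ 53(y − 6) is a two-sided inverse to T, so every y ∈ ℤ/67ℤ has a preimage.
Thus T is surjective.
Since T is surjective, we find T⁻¹(8): we need 43x ≡ 8 − 6 ≡ 2 (mod 67). Using 43⁻¹ = 53: x ≡ 53·2 = 106 = 1·67 + 39, so x = 39.
Check: T(39) = 43·39 + 6 = 1683 = 25·67 + 8 ≡ 8 (mod 67).

39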